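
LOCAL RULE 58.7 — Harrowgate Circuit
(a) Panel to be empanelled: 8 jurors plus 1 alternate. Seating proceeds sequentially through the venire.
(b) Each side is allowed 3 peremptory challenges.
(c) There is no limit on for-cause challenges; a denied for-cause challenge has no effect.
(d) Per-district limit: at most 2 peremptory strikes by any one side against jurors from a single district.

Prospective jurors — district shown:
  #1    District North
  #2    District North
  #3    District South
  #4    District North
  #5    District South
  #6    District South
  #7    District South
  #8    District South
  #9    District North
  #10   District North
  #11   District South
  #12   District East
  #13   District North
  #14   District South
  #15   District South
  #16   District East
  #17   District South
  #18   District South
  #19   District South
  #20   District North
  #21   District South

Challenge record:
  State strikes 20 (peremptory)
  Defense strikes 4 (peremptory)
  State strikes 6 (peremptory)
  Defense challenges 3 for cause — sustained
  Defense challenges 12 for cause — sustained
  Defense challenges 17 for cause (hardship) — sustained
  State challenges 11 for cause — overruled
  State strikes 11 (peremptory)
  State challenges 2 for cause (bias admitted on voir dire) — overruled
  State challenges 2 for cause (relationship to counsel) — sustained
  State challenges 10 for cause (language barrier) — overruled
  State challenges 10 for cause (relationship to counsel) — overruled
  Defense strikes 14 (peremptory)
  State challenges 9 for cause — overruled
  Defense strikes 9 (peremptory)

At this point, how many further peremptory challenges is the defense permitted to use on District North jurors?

0

Defense peremptories so far: #4, #14, #9 — 3 of 3 used, 0 left overall.
Against District North: #4, #9 — 2 used; per-district cap 2 leaves 0.
Binding limit: min(0, 0) = 0.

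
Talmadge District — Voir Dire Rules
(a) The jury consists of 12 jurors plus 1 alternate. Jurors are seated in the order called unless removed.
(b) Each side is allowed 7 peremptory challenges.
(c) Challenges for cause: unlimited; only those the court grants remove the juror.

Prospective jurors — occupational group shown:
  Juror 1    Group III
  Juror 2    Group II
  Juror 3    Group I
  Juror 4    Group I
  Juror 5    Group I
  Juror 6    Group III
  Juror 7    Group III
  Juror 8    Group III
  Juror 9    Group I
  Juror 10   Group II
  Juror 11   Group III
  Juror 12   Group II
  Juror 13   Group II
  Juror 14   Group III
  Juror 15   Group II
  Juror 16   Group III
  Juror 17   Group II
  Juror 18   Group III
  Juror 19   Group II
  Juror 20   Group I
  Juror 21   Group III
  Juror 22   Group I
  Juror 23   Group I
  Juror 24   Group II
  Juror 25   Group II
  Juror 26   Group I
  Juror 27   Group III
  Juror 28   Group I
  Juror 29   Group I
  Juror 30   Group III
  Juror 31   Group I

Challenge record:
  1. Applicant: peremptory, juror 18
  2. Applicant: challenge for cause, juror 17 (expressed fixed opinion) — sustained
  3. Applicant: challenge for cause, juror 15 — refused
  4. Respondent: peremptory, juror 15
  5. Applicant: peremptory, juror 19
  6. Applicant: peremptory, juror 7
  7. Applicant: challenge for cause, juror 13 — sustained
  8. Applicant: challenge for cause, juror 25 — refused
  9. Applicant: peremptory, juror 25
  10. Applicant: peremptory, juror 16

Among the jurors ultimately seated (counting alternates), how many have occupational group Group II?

Removed: #7, #13, #15, #16, #17, #18, #19, #25.
Seated (13 incl. alternates): #1, #2, #3, #4, #5, #6, #8, #9, #10, #11, #12, #14, #20.
Of those, in Group II: #2, #10, #12 → 3.

3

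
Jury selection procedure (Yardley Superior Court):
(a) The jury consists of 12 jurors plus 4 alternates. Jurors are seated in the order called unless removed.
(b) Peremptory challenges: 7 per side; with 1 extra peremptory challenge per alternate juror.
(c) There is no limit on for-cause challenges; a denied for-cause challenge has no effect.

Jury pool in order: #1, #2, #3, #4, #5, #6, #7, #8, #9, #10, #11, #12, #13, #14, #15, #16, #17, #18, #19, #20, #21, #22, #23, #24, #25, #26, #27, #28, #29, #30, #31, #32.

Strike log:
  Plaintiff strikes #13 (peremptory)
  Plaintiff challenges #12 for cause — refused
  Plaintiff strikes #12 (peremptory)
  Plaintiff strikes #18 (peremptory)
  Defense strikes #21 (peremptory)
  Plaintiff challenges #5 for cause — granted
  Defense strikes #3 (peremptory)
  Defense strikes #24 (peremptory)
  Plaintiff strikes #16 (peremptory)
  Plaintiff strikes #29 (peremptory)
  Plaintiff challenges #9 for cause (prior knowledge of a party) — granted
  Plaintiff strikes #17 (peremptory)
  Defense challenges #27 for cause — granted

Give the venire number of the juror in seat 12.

Removed: #3, #5, #9, #12, #13, #16, #17, #18, #21, #24, #27, #29.
Seating in order: seats 1–12 → #1, #2, #4, #6, #7, #8, #10, #11, #14, #15, #19, #20; alternates → #22, #23, #25, #26.
So seat 12 is #20.

20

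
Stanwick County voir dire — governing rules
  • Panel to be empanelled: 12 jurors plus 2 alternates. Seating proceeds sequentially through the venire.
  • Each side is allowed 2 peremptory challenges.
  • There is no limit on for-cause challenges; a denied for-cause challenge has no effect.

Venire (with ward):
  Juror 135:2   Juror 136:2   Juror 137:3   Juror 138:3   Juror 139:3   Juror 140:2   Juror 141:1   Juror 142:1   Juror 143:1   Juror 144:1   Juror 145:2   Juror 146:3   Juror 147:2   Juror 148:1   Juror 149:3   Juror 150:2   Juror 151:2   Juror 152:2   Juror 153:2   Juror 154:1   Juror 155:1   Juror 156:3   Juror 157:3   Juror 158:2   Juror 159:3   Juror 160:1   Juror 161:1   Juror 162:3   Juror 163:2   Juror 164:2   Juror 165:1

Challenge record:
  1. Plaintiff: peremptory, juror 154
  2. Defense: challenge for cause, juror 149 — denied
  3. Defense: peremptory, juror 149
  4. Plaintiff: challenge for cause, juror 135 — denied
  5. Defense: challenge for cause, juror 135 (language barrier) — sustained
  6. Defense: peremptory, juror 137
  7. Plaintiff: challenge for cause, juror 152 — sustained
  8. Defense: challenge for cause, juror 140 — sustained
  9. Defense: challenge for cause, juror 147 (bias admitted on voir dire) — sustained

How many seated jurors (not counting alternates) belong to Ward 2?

4

Removed: #135, #137, #140, #147, #149, #152, #154.
Seated jurors 1–12: #136, #138, #139, #141, #142, #143, #144, #145, #146, #148, #150, #151 (alternates #153, #155 not counted).
Of those, in Ward 2: #136, #145, #150, #151 → 4.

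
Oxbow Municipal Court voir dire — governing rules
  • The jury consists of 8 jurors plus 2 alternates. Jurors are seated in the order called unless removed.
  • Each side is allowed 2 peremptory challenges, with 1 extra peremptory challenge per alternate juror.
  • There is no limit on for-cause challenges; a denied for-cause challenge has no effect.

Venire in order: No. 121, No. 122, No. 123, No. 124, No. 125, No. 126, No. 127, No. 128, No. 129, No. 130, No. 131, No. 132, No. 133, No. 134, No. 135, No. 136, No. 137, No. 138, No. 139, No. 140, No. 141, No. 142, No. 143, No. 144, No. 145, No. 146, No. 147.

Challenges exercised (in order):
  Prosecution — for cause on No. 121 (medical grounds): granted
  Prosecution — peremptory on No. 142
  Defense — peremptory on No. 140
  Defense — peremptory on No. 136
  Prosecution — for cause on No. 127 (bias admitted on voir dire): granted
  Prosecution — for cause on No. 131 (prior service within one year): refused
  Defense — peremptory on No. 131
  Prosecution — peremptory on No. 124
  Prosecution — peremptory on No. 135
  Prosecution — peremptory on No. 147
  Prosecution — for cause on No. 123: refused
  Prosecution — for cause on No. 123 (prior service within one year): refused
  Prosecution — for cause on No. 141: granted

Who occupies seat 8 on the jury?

Removed: #121, #124, #127, #131, #135, #136, #140, #141, #142, #147. (#123 stays — for-cause denied.)
Filling seats in venire order through position 8: #122, #123, #125, #126, #128, #129, #130, #132.
So seat 8 is #132.

132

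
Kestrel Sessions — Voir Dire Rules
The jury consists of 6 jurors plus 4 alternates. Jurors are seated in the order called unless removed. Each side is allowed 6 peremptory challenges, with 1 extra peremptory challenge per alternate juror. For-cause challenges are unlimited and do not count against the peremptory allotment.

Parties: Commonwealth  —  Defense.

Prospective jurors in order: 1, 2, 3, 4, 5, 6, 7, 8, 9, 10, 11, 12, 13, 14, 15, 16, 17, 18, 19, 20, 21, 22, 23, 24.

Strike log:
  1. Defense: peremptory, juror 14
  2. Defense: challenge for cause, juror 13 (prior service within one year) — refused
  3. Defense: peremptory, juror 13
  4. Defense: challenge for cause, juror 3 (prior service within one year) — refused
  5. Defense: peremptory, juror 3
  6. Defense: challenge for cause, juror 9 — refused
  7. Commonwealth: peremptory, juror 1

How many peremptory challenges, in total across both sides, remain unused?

16

Commonwealth allotment: 6 base + 1 × 4 alternates = 10. Defense allotment: 6 base + 1 × 4 alternates = 10.
Commonwealth peremptories used: #1 — 1.
Defense peremptories used: #14, #13, #3 — 3 (for-cause on #13, #3, #9 don't count).
Remaining: (10 − 1) + (10 − 3) = 16.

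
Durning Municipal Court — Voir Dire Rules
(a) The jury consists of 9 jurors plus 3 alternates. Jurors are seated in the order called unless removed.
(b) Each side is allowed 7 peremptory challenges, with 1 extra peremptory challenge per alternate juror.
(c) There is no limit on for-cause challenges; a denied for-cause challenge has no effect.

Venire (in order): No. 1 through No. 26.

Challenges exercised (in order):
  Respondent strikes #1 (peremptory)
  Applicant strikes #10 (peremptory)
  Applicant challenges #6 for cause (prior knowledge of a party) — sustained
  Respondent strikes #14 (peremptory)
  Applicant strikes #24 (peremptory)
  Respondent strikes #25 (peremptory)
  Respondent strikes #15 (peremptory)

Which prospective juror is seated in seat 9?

12

Removed: #1, #6, #10, #14, #15, #24, #25.
Seating in order: seats 1–9 → #2, #3, #4, #5, #7, #8, #9, #11, #12; alternates → #13, #16, #17.
So seat 9 is #12.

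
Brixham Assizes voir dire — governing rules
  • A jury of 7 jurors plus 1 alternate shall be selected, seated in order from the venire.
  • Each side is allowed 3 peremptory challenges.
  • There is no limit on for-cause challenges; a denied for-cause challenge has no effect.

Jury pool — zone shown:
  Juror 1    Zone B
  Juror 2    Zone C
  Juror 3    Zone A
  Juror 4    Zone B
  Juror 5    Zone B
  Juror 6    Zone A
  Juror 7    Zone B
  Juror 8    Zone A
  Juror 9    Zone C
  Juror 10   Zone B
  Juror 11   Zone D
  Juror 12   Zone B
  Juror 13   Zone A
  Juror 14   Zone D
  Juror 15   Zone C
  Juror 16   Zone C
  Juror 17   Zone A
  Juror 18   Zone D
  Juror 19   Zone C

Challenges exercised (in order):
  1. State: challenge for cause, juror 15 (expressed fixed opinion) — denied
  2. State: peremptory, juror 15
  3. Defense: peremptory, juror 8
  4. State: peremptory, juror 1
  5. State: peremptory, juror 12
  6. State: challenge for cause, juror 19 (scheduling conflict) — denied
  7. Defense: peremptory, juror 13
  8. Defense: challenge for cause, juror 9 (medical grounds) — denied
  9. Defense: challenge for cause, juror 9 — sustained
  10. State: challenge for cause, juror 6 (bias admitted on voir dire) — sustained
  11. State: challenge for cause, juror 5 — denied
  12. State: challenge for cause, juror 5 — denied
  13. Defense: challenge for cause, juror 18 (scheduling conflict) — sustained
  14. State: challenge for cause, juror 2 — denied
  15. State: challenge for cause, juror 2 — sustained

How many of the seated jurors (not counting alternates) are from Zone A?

Removed: #1, #2, #6, #8, #9, #12, #13, #15, #18.
Seated jurors 1–7: #3, #4, #5, #7, #10, #11, #14 (alternates #16 not counted).
Of those, in Zone A: #3 → 1.

1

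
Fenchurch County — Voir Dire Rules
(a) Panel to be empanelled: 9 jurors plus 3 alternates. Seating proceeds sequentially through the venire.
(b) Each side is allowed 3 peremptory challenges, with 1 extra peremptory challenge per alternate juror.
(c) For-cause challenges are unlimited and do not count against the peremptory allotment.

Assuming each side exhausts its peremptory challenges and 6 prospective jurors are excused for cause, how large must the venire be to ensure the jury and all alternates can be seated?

Seats to fill: 9 + 3 alternates = 12.
Peremptories: 3 + 1×3 = 6 per side × 2 sides = 12.
For-cause removals: 6.
Minimum venire: 12 + 12 + 6 = 30.

30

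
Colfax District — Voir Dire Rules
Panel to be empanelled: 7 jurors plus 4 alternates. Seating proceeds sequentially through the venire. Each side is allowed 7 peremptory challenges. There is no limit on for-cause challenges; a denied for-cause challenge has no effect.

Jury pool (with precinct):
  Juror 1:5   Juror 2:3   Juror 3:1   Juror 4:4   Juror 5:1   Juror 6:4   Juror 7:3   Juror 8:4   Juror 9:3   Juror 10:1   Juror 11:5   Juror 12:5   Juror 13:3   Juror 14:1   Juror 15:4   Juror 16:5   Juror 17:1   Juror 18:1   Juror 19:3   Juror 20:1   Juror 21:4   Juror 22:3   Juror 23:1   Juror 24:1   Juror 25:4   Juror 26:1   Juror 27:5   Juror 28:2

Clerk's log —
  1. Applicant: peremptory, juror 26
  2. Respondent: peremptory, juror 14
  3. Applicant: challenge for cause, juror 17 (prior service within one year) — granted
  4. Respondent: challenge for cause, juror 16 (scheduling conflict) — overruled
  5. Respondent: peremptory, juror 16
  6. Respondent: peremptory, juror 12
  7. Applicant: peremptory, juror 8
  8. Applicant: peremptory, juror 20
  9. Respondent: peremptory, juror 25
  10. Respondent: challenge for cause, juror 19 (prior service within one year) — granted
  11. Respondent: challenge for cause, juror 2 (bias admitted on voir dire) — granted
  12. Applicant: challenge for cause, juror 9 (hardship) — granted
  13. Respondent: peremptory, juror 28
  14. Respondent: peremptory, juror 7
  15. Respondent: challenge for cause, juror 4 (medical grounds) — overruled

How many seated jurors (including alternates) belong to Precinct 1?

Removed: #2, #7, #8, #9, #12, #14, #16, #17, #19, #20, #25, #26, #28.
Seated (11 incl. alternates): #1, #3, #4, #5, #6, #10, #11, #13, #15, #18, #21.
Of those, in Precinct 1: #3, #5, #10, #18 → 4.

4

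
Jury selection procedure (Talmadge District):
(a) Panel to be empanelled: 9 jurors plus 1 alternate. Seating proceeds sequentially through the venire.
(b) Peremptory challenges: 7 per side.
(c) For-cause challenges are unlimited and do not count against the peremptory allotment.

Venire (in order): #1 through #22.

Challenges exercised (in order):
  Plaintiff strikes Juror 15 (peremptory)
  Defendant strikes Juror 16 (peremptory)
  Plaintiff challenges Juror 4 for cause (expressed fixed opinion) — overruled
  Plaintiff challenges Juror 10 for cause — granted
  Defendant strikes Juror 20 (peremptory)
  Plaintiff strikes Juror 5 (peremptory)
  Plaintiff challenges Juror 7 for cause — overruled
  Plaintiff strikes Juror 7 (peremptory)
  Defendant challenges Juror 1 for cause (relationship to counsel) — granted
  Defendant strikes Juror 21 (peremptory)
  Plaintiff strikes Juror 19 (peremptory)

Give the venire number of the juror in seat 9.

13

Removed: #1, #5, #7, #10, #15, #16, #19, #20, #21. (#4 stays — for-cause denied.)
Filling seats in venire order through position 9: #2, #3, #4, #6, #8, #9, #11, #12, #13.
So seat 9 is #13.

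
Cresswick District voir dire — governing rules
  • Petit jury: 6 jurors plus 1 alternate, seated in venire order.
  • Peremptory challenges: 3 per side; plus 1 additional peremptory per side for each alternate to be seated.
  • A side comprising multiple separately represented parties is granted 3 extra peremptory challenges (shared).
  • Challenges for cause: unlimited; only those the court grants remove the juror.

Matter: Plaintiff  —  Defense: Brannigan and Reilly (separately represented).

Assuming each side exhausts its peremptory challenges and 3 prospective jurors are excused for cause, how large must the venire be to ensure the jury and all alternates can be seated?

21

Seats to fill: 6 + 1 alternates = 7.
Peremptories — Plaintiff: 3 + 1×1 = 4; Defense: 3 + 1×1 + 3 = 7; total 11.
For-cause removals: 3.
Minimum venire: 7 + 11 + 3 = 21.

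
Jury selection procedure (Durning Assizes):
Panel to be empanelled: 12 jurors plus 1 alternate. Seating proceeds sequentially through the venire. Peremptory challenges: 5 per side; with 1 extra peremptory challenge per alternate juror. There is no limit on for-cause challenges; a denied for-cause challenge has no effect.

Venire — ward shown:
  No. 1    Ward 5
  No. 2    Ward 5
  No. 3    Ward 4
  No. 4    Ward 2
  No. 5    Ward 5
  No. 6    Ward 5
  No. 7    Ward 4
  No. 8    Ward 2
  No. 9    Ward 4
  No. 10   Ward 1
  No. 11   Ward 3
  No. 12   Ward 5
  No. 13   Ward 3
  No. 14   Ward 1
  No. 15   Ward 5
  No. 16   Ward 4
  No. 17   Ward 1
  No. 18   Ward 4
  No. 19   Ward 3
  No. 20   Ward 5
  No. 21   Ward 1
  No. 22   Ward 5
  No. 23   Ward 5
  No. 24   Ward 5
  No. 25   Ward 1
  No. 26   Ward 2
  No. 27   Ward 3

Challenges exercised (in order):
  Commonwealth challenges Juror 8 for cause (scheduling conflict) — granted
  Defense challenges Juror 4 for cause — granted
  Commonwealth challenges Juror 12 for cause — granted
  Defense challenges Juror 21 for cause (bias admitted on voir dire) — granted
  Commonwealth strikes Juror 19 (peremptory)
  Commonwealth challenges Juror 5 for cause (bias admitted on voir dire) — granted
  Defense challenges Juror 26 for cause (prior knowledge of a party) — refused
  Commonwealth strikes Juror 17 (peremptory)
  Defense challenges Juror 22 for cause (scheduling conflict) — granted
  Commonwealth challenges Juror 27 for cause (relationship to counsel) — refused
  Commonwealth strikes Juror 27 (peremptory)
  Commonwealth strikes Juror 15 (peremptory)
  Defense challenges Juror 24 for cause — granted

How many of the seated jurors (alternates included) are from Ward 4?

5

Removed: #4, #5, #8, #12, #15, #17, #19, #21, #22, #24, #27.
Seated (13 incl. alternates): #1, #2, #3, #6, #7, #9, #10, #11, #13, #14, #16, #18, #20.
Of those, in Ward 4: #3, #7, #9, #16, #18 → 5.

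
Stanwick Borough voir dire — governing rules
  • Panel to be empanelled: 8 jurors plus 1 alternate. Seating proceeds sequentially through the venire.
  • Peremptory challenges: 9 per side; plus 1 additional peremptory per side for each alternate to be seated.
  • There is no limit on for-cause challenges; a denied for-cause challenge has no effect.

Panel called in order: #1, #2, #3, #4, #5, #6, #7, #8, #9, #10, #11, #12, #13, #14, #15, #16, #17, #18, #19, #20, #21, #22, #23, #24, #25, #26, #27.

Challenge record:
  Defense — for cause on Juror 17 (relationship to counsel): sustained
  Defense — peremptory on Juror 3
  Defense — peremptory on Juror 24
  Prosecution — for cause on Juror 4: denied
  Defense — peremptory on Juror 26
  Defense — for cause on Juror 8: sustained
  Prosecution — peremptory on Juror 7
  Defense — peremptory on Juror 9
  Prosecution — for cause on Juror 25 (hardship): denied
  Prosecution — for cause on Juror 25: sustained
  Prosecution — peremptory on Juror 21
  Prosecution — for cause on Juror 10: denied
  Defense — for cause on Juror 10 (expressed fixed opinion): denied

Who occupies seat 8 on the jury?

Removed: #3, #7, #8, #9, #17, #21, #24, #25, #26. (#4, #10 stay — for-cause denied.)
Seating in order: seats 1–8 → #1, #2, #4, #5, #6, #10, #11, #12; alternates → #13.
So seat 8 is #12.

12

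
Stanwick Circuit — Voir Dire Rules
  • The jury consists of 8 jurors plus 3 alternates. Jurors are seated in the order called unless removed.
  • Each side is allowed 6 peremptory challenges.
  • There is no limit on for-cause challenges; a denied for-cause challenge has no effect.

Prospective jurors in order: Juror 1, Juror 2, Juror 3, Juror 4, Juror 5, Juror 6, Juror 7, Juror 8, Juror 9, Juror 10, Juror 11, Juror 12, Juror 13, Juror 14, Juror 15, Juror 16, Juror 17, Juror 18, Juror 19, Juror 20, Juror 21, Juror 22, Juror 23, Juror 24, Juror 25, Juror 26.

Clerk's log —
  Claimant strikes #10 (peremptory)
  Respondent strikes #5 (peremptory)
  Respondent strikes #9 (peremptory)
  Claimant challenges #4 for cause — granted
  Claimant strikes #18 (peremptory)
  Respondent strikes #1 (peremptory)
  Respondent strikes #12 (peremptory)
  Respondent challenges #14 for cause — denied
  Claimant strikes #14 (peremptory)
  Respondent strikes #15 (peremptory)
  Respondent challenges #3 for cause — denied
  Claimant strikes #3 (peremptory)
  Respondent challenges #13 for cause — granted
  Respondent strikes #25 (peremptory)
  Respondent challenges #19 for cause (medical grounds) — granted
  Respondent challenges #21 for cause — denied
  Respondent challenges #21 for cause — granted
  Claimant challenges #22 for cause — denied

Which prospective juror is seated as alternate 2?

23

Removed: #1, #3, #4, #5, #9, #10, #12, #13, #14, #15, #18, #19, #21, #25. (#22 stays — for-cause denied.)
Filling seats in venire order through position 10: #2, #6, #7, #8, #11, #16, #17, #20, #22, #23.
So alternate 2 is #23.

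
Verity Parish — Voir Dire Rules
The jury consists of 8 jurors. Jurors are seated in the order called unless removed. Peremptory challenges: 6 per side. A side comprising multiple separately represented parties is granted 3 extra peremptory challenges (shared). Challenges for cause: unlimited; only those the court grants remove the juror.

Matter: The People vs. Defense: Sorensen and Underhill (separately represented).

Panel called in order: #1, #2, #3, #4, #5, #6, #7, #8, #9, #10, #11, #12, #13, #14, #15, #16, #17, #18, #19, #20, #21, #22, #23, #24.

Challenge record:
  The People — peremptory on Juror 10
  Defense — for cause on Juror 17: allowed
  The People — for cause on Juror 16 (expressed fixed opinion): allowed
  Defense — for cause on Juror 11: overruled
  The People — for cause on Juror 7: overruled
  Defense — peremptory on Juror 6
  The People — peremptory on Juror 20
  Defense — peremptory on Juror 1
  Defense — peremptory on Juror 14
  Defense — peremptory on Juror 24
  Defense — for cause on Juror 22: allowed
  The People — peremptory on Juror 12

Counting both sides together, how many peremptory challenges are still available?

The People allotment: 6. Defense allotment: 6 base + 3 multi-party = 9.
The People peremptories used: #10, #20, #12 — 3 (for-cause on #16, #7 don't count).
Defense peremptories used: #6, #1, #14, #24 — 4 (for-cause on #17, #11, #22 don't count).
Remaining: (6 − 3) + (9 − 4) = 8.

8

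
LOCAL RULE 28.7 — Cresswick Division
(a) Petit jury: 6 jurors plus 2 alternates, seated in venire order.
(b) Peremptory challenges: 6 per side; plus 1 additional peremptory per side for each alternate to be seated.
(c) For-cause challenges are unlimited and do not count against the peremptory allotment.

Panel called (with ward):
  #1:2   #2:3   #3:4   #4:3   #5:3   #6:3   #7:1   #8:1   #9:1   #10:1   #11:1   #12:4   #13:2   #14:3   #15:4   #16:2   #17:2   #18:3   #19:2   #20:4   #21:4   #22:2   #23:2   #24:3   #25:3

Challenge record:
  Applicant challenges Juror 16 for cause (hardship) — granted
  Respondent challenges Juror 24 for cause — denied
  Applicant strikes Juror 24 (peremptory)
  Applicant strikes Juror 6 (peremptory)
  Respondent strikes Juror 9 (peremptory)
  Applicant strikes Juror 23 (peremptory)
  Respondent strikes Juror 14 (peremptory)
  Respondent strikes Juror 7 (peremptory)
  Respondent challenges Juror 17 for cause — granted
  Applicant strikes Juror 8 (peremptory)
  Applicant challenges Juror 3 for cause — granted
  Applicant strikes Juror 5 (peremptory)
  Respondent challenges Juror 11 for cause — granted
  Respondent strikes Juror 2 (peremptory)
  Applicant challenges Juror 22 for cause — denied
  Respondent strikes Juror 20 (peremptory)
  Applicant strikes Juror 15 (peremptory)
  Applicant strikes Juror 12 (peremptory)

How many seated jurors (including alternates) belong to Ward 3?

2

Removed: #2, #3, #5, #6, #7, #8, #9, #11, #12, #14, #15, #16, #17, #20, #23, #24.
Seated (8 incl. alternates): #1, #4, #10, #13, #18, #19, #21, #22.
Of those, in Ward 3: #4, #18 → 2.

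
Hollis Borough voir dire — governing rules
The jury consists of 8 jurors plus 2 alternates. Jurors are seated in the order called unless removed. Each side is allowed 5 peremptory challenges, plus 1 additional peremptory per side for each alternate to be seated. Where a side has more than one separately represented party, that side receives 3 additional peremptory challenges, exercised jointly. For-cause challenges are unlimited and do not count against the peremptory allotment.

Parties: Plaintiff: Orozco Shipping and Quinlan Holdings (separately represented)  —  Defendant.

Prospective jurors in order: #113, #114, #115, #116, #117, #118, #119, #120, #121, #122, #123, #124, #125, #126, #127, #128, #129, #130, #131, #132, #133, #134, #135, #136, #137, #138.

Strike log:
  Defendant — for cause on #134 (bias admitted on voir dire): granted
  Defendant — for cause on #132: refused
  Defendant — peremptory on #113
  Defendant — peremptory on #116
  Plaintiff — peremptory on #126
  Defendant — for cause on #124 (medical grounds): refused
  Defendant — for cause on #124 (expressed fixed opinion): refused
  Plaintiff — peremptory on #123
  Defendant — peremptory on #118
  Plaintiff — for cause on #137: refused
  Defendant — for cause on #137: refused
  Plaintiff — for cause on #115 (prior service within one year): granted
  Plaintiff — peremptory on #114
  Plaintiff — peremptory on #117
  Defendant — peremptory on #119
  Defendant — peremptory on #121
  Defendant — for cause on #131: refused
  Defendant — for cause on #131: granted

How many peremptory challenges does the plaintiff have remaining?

Plaintiff allotment: 5 base + 1 × 2 alternates + 3 multi-party = 10.
Plaintiff peremptories used: #126, #123, #114, #117 — 4 (for-cause on #137, #115 don't count).
Remaining: 10 − 4 = 6.

6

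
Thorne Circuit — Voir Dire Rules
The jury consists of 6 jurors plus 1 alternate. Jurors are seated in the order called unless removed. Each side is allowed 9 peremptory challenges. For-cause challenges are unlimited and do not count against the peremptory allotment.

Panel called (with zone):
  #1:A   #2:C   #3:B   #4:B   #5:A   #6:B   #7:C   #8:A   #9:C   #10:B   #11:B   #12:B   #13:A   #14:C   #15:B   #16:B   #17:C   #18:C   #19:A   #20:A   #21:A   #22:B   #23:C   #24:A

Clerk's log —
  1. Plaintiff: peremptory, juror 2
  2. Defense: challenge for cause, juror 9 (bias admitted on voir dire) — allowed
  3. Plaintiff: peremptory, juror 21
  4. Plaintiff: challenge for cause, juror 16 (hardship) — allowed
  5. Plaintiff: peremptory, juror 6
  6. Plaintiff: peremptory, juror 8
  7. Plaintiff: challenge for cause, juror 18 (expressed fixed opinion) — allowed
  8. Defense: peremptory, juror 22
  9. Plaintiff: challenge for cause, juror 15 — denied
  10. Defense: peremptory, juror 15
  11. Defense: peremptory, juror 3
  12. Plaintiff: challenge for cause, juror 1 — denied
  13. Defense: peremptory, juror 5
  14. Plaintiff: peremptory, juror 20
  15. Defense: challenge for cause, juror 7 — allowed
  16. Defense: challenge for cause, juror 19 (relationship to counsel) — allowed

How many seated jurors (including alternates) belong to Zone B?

4

Removed: #2, #3, #5, #6, #7, #8, #9, #15, #16, #18, #19, #20, #21, #22.
Seated (7 incl. alternates): #1, #4, #10, #11, #12, #13, #14.
Of those, in Zone B: #4, #10, #11, #12 → 4.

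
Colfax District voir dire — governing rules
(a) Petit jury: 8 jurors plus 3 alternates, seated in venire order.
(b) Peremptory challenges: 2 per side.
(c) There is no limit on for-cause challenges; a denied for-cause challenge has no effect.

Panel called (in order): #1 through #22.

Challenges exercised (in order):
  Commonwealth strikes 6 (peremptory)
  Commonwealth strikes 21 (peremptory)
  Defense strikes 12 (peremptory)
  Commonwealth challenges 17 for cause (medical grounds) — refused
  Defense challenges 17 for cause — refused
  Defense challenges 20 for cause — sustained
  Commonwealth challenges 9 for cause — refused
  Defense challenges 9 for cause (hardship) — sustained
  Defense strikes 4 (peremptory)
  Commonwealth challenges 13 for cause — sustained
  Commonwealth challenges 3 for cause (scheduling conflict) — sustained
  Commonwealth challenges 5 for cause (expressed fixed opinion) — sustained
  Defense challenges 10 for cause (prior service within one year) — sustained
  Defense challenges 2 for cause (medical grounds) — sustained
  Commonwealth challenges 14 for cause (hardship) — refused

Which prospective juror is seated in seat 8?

17

Removed: #2, #3, #4, #5, #6, #9, #10, #12, #13, #20, #21. (#14, #17 stay — for-cause denied.)
Seating in order: seats 1–8 → #1, #7, #8, #11, #14, #15, #16, #17; alternates → #18, #19, #22.
So seat 8 is #17.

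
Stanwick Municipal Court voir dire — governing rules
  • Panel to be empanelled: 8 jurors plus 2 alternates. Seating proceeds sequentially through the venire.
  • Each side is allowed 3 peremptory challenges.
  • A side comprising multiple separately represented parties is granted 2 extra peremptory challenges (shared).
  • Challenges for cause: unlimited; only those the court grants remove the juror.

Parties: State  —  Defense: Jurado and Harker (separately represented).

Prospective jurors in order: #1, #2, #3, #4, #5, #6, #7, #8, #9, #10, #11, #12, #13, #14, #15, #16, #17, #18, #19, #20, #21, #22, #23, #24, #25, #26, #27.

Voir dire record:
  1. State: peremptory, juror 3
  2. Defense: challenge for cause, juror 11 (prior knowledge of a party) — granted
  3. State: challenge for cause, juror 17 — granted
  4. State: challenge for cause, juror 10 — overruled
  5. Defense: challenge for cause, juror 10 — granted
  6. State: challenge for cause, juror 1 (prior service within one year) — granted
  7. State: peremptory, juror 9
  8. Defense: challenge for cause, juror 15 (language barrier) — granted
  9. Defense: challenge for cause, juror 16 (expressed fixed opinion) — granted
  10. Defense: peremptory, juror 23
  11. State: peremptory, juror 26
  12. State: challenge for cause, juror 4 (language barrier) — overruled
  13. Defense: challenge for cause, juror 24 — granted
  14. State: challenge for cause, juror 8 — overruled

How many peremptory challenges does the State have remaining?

0

State allotment: 3.
State peremptories used: #3, #9, #26 — 3 (for-cause on #17, #10, #1, #4, #8 don't count).
Remaining: 3 − 3 = 0.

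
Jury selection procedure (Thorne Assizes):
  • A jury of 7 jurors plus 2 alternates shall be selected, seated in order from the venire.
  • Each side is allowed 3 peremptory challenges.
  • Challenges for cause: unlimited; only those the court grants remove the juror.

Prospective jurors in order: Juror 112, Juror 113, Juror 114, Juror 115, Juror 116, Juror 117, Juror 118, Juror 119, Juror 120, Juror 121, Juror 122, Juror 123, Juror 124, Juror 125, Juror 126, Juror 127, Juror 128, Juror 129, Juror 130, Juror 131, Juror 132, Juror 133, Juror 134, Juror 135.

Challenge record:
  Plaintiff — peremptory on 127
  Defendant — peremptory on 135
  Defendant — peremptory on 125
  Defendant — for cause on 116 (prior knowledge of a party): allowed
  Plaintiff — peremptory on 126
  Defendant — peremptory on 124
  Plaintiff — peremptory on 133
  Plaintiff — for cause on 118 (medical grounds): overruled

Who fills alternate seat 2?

Removed: #116, #124, #125, #126, #127, #133, #135. (#118 stays — for-cause denied.)
Seating in order: seats 1–7 → #112, #113, #114, #115, #117, #118, #119; alternates → #120, #121.
So alternate 2 is #121.

121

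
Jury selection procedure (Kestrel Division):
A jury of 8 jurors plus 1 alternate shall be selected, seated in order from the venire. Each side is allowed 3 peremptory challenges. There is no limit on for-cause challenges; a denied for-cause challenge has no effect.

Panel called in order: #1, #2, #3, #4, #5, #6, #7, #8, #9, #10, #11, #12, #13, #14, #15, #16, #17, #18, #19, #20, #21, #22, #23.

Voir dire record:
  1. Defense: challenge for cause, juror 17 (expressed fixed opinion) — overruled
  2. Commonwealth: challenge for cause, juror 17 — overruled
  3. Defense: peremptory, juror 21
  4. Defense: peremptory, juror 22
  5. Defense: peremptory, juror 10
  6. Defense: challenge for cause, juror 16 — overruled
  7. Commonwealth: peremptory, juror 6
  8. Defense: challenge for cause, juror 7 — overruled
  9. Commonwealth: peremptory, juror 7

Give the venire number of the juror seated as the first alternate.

12

Removed: #6, #7, #10, #21, #22. (#16, #17 stay — for-cause denied.)
Filling seats in venire order through position 9: #1, #2, #3, #4, #5, #8, #9, #11, #12.
So alternate 1 is #12.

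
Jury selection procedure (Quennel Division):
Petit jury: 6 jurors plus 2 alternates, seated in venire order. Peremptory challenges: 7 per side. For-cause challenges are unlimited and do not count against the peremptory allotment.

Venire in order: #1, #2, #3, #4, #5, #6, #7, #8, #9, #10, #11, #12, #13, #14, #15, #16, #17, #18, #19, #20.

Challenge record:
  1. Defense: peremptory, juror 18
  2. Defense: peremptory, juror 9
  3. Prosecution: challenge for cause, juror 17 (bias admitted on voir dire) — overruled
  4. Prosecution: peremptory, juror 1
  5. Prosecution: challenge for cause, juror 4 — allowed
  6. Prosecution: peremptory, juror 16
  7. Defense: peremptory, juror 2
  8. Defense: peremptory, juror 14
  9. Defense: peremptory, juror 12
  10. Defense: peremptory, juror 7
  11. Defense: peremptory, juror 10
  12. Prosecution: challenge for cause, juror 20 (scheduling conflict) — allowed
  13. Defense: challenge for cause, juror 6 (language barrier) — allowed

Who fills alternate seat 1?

17

Removed: #1, #2, #4, #6, #7, #9, #10, #12, #14, #16, #18, #20. (#17 stays — for-cause denied.)
Seating in order: seats 1–6 → #3, #5, #8, #11, #13, #15; alternates → #17, #19.
So alternate 1 is #17.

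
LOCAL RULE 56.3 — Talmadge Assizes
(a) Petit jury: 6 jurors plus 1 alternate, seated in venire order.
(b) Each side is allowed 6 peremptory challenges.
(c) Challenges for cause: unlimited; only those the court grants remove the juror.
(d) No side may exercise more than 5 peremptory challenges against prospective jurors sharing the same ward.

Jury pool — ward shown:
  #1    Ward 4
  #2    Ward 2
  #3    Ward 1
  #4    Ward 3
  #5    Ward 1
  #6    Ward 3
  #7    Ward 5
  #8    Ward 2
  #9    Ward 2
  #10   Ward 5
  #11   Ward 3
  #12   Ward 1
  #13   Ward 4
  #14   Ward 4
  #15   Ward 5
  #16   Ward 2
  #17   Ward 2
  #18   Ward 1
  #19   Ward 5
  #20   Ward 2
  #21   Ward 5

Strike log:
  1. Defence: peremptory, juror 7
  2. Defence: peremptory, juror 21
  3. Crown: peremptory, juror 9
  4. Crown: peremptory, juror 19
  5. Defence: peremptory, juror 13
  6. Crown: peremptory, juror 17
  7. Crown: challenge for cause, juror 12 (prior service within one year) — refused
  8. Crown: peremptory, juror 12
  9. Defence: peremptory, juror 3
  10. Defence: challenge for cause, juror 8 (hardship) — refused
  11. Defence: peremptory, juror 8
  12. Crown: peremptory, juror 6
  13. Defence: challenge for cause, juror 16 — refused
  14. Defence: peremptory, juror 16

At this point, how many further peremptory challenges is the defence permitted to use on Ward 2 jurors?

Defence peremptories so far: #7, #21, #13, #3, #8, #16 — 6 of 6 used, 0 left overall.
Against Ward 2: #8, #16 — 2 used; per-ward cap 5 leaves 3.
Binding limit: min(0, 3) = 0.

0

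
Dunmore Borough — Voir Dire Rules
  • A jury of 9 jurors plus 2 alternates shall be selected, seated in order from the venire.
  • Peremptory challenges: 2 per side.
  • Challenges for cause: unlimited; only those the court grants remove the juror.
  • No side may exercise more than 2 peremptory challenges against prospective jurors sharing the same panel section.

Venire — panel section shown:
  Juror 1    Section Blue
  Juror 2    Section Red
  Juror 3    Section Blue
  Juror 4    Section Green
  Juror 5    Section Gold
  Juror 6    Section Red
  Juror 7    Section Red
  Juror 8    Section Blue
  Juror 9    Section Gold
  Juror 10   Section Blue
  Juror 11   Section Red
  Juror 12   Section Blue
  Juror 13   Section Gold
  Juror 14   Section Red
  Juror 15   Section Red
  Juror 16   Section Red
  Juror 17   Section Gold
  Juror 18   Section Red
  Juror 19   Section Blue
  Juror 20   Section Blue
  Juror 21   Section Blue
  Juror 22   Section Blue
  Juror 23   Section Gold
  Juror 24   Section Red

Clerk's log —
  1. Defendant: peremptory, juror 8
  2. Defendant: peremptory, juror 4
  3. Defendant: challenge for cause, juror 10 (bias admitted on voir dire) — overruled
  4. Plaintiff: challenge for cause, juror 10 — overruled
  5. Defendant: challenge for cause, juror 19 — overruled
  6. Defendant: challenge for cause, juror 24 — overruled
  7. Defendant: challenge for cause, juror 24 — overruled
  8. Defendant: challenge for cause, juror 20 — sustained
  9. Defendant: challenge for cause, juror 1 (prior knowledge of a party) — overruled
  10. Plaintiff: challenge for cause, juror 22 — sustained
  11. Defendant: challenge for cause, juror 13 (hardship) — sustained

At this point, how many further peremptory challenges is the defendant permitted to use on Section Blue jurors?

Defendant peremptories so far: #8, #4 — 2 of 2 used, 0 left overall.
Against Section Blue: #8 — 1 used; per-section cap 2 leaves 1.
Binding limit: min(0, 1) = 0.

0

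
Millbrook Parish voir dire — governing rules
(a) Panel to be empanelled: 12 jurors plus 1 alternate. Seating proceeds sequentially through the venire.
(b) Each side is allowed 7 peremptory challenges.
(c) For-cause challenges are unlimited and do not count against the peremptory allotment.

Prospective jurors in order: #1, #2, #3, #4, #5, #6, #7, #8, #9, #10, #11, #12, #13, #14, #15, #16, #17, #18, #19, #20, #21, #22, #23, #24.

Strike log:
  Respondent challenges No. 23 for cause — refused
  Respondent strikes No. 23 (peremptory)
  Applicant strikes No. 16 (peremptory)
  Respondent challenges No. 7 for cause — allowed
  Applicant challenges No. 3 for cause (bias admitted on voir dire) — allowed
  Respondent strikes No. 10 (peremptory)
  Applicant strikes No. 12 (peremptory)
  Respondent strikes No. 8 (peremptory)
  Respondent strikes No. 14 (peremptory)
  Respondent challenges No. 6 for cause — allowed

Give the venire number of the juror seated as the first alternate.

Removed: #3, #6, #7, #8, #10, #12, #14, #16, #23.
Seating in order: seats 1–12 → #1, #2, #4, #5, #9, #11, #13, #15, #17, #18, #19, #20; alternates → #21.
So alternate 1 is #21.

21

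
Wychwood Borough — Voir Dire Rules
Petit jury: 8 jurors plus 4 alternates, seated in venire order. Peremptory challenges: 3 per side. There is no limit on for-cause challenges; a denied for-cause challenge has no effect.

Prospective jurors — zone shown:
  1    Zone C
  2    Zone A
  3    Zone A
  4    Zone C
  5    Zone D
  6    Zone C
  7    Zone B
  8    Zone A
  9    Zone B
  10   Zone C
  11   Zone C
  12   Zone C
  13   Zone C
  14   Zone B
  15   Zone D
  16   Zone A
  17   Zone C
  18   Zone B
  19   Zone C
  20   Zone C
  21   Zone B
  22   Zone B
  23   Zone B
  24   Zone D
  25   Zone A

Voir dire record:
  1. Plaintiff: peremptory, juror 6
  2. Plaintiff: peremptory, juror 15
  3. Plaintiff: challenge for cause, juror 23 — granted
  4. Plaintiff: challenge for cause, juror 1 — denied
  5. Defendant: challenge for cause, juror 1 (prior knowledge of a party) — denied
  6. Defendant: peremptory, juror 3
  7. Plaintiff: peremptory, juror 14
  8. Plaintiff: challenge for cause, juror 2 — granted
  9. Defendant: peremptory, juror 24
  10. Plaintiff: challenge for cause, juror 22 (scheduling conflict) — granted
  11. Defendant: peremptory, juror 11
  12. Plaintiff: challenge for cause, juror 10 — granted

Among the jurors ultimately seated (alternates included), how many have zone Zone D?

1

Removed: #2, #3, #6, #10, #11, #14, #15, #22, #23, #24.
Seated (12 incl. alternates): #1, #4, #5, #7, #8, #9, #12, #13, #16, #17, #18, #19.
Of those, in Zone D: #5 → 1.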